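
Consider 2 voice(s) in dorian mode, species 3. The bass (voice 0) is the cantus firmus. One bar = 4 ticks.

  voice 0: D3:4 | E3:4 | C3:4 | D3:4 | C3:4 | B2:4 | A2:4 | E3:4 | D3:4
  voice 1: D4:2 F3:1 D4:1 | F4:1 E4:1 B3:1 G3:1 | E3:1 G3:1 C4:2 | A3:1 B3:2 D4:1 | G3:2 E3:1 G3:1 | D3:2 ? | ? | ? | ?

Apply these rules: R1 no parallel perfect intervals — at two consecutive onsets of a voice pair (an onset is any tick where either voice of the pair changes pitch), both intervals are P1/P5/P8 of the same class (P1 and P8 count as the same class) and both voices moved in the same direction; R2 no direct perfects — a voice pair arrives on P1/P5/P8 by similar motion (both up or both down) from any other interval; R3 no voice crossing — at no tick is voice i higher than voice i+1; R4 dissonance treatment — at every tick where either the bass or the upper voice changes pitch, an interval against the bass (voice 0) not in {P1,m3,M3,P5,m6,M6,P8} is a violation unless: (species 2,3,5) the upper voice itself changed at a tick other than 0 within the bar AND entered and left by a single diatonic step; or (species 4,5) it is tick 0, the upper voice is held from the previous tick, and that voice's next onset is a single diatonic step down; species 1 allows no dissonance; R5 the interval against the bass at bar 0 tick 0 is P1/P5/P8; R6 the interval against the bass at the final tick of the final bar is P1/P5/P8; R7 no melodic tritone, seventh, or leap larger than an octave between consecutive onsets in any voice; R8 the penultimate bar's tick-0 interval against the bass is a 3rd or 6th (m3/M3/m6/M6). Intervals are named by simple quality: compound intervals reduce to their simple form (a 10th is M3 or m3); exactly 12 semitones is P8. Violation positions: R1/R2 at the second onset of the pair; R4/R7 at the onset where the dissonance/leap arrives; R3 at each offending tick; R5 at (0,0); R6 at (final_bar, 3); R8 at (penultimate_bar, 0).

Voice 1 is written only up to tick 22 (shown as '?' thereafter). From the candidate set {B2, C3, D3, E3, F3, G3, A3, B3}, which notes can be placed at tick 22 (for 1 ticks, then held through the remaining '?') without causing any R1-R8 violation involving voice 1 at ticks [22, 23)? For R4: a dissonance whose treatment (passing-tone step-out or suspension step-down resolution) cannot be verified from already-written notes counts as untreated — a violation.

{B2, B3, D3, G3}

B2: legal
C3: violates R4
D3: legal
E3: violates R4
F3: violates R4
G3: legal
A3: violates R4
B3: legal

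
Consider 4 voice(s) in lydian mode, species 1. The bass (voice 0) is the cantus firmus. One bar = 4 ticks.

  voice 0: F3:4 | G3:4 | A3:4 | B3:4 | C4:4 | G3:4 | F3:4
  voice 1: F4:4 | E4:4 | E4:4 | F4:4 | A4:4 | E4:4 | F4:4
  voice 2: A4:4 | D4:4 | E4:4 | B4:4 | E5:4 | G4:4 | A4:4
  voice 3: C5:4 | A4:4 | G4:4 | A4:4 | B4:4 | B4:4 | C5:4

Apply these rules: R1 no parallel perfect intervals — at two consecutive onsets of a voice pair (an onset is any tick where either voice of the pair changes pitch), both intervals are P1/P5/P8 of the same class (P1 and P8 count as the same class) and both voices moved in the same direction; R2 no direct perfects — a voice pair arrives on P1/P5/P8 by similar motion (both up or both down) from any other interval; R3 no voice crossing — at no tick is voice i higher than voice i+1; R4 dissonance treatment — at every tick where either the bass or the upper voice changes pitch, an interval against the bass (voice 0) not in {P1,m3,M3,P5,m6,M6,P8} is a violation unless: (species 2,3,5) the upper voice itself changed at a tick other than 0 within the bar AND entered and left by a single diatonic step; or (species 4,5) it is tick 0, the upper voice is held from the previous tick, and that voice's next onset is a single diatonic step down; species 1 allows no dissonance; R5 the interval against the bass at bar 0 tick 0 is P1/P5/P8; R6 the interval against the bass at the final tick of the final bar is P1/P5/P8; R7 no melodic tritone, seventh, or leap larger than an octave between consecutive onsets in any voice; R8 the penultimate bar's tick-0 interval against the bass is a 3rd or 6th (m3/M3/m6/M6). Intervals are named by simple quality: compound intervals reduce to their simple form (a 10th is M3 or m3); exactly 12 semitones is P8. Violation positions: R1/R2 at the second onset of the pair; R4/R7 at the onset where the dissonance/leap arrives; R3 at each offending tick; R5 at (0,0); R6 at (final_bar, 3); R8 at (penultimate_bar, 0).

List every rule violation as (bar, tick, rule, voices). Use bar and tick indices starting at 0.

bar 0: v0=F3 v1=F4 v2=A4 v3=C5 downbeat P5
bar 1: v0=G3 v1=E4 v2=D4 v3=A4 downbeat M2
bar 2: v0=A3 v1=E4 v2=E4 v3=G4 downbeat m7
bar 3: v0=B3 v1=F4 v2=B4 v3=A4 downbeat m7
bar 4: v0=C4 v1=A4 v2=E5 v3=B4 downbeat M7
bar 5: v0=G3 v1=E4 v2=G4 v3=B4 downbeat M3
bar 6: v0=F3 v1=F4 v2=A4 v3=C5 downbeat P5
  -> R5 @ bar 0 tick 0 v(0, 2): opens on M3
  -> R2 @ bar 1 tick 0 v(2, 3): A4/C5 m3 -> D4/A4 P5 similar
  -> R3 @ bar 1 tick 0 v(1, 2): E4 above D4
  -> R4 @ bar 1 tick 0 v(0, 3): G3/A4 M2 untreated
  -> R3 @ bar 1 tick 1 v(1, 2): E4 above D4
  -> R3 @ bar 1 tick 2 v(1, 2): E4 above D4
  -> R3 @ bar 1 tick 3 v(1, 2): E4 above D4
  -> R1 @ bar 2 tick 0 v(0, 2): G3/D4 P5 -> A3/E4 P5 similar
  -> R4 @ bar 2 tick 0 v(0, 3): A3/G4 m7 untreated
  -> R2 @ bar 3 tick 0 v(0, 2): A3/E4 P5 -> B3/B4 P8 similar
  -> R3 @ bar 3 tick 0 v(2, 3): B4 above A4
  -> R4 @ bar 3 tick 0 v(0, 1): B3/F4 TT untreated
  -> R4 @ bar 3 tick 0 v(0, 3): B3/A4 m7 untreated
  -> R3 @ bar 3 tick 1 v(2, 3): B4 above A4
  -> R3 @ bar 3 tick 2 v(2, 3): B4 above A4
  -> R3 @ bar 3 tick 3 v(2, 3): B4 above A4
  -> R2 @ bar 4 tick 0 v(1, 2): F4/B4 TT -> A4/E5 P5 similar
  -> R3 @ bar 4 tick 0 v(2, 3): E5 above B4
  -> R4 @ bar 4 tick 0 v(0, 3): C4/B4 M7 untreated
  -> R3 @ bar 4 tick 1 v(2, 3): E5 above B4
  -> R3 @ bar 4 tick 2 v(2, 3): E5 above B4
  -> R3 @ bar 4 tick 3 v(2, 3): E5 above B4
  -> R2 @ bar 5 tick 0 v(0, 2): C4/E5 M3 -> G3/G4 P8 similar
  -> R8 @ bar 5 tick 0 v(0, 2): penult P8 not 3rd/6th
  -> R1 @ bar 6 tick 0 v(1, 3): E4/B4 P5 -> F4/C5 P5 similar
  -> R6 @ bar 6 tick 3 v(0, 2): closes on M3

(0, 0, R5, (0, 2))
(1, 0, R2, (2, 3))
(1, 0, R3, (1, 2))
(1, 0, R4, (0, 3))
(1, 1, R3, (1, 2))
(1, 2, R3, (1, 2))
(1, 3, R3, (1, 2))
(2, 0, R1, (0, 2))
(2, 0, R4, (0, 3))
(3, 0, R2, (0, 2))
(3, 0, R3, (2, 3))
(3, 0, R4, (0, 1))
(3, 0, R4, (0, 3))
(3, 1, R3, (2, 3))
(3, 2, R3, (2, 3))
(3, 3, R3, (2, 3))
(4, 0, R2, (1, 2))
(4, 0, R3, (2, 3))
(4, 0, R4, (0, 3))
(4, 1, R3, (2, 3))
(4, 2, R3, (2, 3))
(4, 3, R3, (2, 3))
(5, 0, R2, (0, 2))
(5, 0, R8, (0, 2))
(6, 0, R1, (1, 3))
(6, 3, R6, (0, 2))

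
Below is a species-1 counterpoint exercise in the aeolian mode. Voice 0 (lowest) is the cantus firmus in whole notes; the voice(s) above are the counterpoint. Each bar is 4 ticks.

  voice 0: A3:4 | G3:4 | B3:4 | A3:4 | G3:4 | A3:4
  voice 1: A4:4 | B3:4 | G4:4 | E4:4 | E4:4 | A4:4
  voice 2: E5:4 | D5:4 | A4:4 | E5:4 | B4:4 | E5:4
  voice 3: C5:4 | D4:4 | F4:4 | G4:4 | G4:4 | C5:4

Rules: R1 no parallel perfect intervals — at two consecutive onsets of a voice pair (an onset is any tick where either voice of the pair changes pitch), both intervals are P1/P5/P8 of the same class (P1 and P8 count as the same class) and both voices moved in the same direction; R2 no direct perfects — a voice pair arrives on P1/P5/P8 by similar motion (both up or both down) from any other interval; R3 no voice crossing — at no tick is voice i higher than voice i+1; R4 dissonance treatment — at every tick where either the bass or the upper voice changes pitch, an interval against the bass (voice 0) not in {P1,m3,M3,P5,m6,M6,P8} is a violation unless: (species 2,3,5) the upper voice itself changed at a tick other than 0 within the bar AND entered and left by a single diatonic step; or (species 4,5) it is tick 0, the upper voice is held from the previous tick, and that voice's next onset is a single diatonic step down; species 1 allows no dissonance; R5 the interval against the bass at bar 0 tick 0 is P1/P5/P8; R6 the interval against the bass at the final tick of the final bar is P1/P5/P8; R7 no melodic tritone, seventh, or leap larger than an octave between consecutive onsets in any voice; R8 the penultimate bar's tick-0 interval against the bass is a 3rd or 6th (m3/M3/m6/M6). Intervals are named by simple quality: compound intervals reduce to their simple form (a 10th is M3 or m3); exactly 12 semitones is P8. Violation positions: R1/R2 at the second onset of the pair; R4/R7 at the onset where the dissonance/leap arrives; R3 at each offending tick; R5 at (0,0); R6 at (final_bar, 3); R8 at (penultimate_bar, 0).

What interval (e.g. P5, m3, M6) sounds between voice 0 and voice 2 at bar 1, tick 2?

P5

voice 0=G3 voice 2=D5 -> P5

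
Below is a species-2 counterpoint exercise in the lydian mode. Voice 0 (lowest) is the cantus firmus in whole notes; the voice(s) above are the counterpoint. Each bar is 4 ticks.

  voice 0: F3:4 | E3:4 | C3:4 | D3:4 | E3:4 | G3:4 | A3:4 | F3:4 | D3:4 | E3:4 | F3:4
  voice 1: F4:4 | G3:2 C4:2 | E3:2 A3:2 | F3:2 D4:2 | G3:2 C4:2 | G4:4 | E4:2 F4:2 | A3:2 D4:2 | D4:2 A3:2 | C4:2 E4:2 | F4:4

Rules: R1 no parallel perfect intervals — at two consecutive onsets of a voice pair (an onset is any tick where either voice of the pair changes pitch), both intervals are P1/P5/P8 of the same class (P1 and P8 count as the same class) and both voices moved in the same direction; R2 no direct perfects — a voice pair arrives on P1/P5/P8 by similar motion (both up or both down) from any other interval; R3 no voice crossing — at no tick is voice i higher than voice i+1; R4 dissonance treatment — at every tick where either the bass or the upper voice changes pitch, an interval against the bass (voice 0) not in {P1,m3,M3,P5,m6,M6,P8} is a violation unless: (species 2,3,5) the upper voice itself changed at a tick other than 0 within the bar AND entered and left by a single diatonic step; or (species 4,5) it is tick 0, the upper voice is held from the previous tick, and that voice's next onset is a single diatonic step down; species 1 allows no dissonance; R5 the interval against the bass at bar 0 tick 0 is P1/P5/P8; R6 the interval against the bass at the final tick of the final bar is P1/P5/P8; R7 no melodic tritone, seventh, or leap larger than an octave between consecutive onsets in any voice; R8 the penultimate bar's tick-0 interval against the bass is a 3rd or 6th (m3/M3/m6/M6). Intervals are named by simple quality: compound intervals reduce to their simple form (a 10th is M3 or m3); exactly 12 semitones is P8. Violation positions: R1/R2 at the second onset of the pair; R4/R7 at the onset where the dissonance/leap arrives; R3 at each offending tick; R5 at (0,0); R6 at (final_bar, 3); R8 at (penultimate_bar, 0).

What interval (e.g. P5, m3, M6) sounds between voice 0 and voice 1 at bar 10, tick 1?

voice 0=F3 voice 1=F4 -> P8

P8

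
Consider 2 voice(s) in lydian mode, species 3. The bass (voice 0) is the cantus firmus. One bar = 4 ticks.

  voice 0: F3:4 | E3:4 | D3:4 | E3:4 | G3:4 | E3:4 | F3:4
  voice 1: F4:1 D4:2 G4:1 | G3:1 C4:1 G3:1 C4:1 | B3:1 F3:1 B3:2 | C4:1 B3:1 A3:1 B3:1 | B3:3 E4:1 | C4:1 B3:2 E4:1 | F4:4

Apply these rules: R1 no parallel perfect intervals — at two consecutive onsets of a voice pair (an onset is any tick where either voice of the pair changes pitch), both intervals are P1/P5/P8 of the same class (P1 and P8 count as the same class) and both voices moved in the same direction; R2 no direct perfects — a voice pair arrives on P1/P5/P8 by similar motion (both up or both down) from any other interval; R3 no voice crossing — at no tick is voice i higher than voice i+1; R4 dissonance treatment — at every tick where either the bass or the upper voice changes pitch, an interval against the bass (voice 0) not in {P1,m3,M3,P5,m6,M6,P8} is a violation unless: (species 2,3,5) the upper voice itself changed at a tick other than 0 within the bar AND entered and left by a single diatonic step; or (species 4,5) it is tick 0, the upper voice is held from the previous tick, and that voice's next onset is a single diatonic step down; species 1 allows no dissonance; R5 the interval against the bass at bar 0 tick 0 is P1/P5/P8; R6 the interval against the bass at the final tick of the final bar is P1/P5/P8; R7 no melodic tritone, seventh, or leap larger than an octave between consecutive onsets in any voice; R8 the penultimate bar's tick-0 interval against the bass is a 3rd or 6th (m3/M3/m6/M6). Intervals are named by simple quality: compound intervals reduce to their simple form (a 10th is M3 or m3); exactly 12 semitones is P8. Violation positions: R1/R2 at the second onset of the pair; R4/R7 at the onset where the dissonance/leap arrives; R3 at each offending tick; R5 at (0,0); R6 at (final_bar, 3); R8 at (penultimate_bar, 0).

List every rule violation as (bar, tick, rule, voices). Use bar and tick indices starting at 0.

bar 0: v0=F3 v1=F4 downbeat P8
bar 1: v0=E3 v1=G3 downbeat m3
bar 2: v0=D3 v1=B3 downbeat M6
bar 3: v0=E3 v1=C4 downbeat m6
bar 4: v0=G3 v1=B3 downbeat M3
bar 5: v0=E3 v1=C4 downbeat m6
bar 6: v0=F3 v1=F4 downbeat P8
  -> R4 @ bar 0 tick 3 v(0, 1): F3/G4 M2 untreated
  -> R7 @ bar 2 tick 1 v(1,): B3->F3 leap 6st
  -> R7 @ bar 2 tick 2 v(1,): F3->B3 leap 6st
  -> R1 @ bar 6 tick 0 v(0, 1): E3/E4 P8 -> F3/F4 P8 similar

(0, 3, R4, (0, 1))
(2, 1, R7, (1,))
(2, 2, R7, (1,))
(6, 0, R1, (0, 1))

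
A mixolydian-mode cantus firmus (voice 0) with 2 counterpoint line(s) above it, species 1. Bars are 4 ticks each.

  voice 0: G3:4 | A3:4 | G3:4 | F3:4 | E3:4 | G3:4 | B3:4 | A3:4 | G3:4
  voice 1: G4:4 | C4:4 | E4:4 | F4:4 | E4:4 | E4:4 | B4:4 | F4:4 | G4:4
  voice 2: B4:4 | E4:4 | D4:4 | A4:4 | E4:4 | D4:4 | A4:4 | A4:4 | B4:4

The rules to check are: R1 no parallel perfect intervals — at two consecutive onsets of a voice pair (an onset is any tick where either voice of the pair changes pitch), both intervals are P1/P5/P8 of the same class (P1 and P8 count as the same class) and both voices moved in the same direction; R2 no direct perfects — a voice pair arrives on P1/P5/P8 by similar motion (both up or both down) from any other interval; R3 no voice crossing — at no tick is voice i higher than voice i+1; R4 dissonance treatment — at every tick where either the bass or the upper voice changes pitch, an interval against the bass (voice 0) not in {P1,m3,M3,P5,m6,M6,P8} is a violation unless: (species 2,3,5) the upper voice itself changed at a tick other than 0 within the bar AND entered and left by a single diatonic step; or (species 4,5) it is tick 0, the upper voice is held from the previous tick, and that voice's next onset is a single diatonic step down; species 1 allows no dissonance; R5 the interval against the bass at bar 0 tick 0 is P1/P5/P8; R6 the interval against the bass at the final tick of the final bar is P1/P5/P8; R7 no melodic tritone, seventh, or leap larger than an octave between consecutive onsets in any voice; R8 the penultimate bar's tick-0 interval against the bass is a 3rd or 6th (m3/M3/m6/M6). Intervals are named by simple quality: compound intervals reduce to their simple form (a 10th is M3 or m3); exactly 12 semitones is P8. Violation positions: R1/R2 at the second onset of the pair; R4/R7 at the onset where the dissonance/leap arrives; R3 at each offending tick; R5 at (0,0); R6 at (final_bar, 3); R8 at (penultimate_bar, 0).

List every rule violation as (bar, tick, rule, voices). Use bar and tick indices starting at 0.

(0, 0, R5, (0, 2))
(2, 0, R1, (0, 2))
(2, 0, R3, (1, 2))
(2, 1, R3, (1, 2))
(2, 2, R3, (1, 2))
(2, 3, R3, (1, 2))
(4, 0, R1, (0, 1))
(4, 0, R2, (0, 2))
(4, 0, R2, (1, 2))
(5, 0, R3, (1, 2))
(5, 1, R3, (1, 2))
(5, 2, R3, (1, 2))
(5, 3, R3, (1, 2))
(6, 0, R2, (0, 1))
(6, 0, R3, (1, 2))
(6, 0, R4, (0, 2))
(6, 1, R3, (1, 2))
(6, 2, R3, (1, 2))
(6, 3, R3, (1, 2))
(7, 0, R7, (1,))
(7, 0, R8, (0, 2))
(8, 3, R6, (0, 2))

bar 0: v0=G3 v1=G4 v2=B4 downbeat M3
bar 1: v0=A3 v1=C4 v2=E4 downbeat P5
bar 2: v0=G3 v1=E4 v2=D4 downbeat P5
bar 3: v0=F3 v1=F4 v2=A4 downbeat M3
bar 4: v0=E3 v1=E4 v2=E4 downbeat P8
bar 5: v0=G3 v1=E4 v2=D4 downbeat P5
bar 6: v0=B3 v1=B4 v2=A4 downbeat m7
bar 7: v0=A3 v1=F4 v2=A4 downbeat P8
bar 8: v0=G3 v1=G4 v2=B4 downbeat M3
  -> R5 @ bar 0 tick 0 v(0, 2): opens on M3
  -> R1 @ bar 2 tick 0 v(0, 2): A3/E4 P5 -> G3/D4 P5 similar
  -> R3 @ bar 2 tick 0 v(1, 2): E4 above D4
  -> R3 @ bar 2 tick 1 v(1, 2): E4 above D4
  -> R3 @ bar 2 tick 2 v(1, 2): E4 above D4
  -> R3 @ bar 2 tick 3 v(1, 2): E4 above D4
  -> R1 @ bar 4 tick 0 v(0, 1): F3/F4 P8 -> E3/E4 P8 similar
  -> R2 @ bar 4 tick 0 v(0, 2): F3/A4 M3 -> E3/E4 P8 similar
  -> R2 @ bar 4 tick 0 v(1, 2): F4/A4 M3 -> E4/E4 P1 similar
  -> R3 @ bar 5 tick 0 v(1, 2): E4 above D4
  -> R3 @ bar 5 tick 1 v(1, 2): E4 above D4
  -> R3 @ bar 5 tick 2 v(1, 2): E4 above D4
  -> R3 @ bar 5 tick 3 v(1, 2): E4 above D4
  -> R2 @ bar 6 tick 0 v(0, 1): G3/E4 M6 -> B3/B4 P8 similar
  -> R3 @ bar 6 tick 0 v(1, 2): B4 above A4
  -> R4 @ bar 6 tick 0 v(0, 2): B3/A4 m7 untreated
  -> R3 @ bar 6 tick 1 v(1, 2): B4 above A4
  -> R3 @ bar 6 tick 2 v(1, 2): B4 above A4
  -> R3 @ bar 6 tick 3 v(1, 2): B4 above A4
  -> R7 @ bar 7 tick 0 v(1,): B4->F4 leap 6st
  -> R8 @ bar 7 tick 0 v(0, 2): penult P8 not 3rd/6th
  -> R6 @ bar 8 tick 3 v(0, 2): closes on M3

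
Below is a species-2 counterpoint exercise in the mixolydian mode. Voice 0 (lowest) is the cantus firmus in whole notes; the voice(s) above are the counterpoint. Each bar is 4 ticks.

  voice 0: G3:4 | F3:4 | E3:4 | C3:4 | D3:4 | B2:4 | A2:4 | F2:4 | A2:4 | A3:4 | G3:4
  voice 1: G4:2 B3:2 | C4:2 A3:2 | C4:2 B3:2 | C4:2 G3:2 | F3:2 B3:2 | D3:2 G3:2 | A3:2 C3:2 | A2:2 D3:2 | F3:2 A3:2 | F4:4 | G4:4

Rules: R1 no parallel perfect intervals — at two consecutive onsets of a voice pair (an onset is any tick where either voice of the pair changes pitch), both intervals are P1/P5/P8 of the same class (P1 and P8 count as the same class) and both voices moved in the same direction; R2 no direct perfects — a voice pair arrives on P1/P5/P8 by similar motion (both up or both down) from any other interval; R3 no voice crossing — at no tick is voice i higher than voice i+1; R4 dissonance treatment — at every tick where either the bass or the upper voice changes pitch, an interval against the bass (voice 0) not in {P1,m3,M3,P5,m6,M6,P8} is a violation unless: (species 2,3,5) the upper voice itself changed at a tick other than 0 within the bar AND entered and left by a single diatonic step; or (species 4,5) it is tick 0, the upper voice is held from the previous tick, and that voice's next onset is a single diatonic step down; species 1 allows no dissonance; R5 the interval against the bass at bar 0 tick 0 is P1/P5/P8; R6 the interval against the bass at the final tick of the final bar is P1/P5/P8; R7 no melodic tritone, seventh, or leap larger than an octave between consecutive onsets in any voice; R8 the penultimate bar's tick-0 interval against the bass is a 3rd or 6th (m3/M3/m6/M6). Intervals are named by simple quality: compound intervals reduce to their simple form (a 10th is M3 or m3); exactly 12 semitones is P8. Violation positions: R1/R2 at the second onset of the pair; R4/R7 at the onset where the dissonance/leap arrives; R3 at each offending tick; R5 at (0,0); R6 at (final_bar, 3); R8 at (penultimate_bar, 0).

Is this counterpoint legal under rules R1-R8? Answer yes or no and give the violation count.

bar 0: v0=G3 v1=G4 (P8)
bar 1: v0=F3 v1=C4 (P5)
bar 2: v0=E3 v1=C4 (m6)
bar 3: v0=C3 v1=C4 (P8)
bar 4: v0=D3 v1=F3 (m3)
bar 5: v0=B2 v1=D3 (m3)
bar 6: v0=A2 v1=A3 (P8)
bar 7: v0=F2 v1=A2 (M3)
bar 8: v0=A2 v1=F3 (m6)
bar 9: v0=A3 v1=F4 (m6)
bar 10: v0=G3 v1=G4 (P8)
  R7 @ bar4.2: F3->B3 leap 6st

No (1 violations)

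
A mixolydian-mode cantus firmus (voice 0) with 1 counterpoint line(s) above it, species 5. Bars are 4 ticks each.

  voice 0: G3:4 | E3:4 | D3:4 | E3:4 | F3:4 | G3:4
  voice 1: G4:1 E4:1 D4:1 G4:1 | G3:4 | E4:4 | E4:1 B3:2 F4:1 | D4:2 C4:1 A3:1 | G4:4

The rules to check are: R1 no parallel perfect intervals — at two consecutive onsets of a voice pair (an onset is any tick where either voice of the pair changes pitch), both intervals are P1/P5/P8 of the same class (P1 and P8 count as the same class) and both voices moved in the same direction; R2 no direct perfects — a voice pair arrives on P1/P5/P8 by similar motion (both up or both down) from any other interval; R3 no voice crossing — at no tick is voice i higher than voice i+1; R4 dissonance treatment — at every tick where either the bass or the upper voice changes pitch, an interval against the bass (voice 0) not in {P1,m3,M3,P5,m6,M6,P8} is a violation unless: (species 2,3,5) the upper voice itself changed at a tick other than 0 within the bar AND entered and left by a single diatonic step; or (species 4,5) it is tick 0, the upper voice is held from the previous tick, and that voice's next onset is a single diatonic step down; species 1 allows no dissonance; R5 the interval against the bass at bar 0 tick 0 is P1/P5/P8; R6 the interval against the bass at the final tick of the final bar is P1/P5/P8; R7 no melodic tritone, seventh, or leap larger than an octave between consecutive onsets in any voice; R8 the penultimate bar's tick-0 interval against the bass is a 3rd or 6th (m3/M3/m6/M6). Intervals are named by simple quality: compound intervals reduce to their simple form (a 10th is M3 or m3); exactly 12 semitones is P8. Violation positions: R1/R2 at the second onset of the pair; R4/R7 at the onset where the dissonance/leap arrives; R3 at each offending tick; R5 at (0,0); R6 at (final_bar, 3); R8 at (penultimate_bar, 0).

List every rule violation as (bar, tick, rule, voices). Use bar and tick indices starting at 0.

(2, 0, R4, (0, 1))
(3, 3, R4, (0, 1))
(3, 3, R7, (1,))
(5, 0, R2, (0, 1))
(5, 0, R7, (1,))

bar 0: v0=G3 v1=G4 downbeat P8
bar 1: v0=E3 v1=G3 downbeat m3
bar 2: v0=D3 v1=E4 downbeat M2
bar 3: v0=E3 v1=E4 downbeat P8
bar 4: v0=F3 v1=D4 downbeat M6
bar 5: v0=G3 v1=G4 downbeat P8
  -> R4 @ bar 2 tick 0 v(0, 1): D3/E4 M2 untreated
  -> R4 @ bar 3 tick 3 v(0, 1): E3/F4 m2 untreated
  -> R7 @ bar 3 tick 3 v(1,): B3->F4 leap 6st
  -> R2 @ bar 5 tick 0 v(0, 1): F3/A3 M3 -> G3/G4 P8 similar
  -> R7 @ bar 5 tick 0 v(1,): A3->G4 leap 10st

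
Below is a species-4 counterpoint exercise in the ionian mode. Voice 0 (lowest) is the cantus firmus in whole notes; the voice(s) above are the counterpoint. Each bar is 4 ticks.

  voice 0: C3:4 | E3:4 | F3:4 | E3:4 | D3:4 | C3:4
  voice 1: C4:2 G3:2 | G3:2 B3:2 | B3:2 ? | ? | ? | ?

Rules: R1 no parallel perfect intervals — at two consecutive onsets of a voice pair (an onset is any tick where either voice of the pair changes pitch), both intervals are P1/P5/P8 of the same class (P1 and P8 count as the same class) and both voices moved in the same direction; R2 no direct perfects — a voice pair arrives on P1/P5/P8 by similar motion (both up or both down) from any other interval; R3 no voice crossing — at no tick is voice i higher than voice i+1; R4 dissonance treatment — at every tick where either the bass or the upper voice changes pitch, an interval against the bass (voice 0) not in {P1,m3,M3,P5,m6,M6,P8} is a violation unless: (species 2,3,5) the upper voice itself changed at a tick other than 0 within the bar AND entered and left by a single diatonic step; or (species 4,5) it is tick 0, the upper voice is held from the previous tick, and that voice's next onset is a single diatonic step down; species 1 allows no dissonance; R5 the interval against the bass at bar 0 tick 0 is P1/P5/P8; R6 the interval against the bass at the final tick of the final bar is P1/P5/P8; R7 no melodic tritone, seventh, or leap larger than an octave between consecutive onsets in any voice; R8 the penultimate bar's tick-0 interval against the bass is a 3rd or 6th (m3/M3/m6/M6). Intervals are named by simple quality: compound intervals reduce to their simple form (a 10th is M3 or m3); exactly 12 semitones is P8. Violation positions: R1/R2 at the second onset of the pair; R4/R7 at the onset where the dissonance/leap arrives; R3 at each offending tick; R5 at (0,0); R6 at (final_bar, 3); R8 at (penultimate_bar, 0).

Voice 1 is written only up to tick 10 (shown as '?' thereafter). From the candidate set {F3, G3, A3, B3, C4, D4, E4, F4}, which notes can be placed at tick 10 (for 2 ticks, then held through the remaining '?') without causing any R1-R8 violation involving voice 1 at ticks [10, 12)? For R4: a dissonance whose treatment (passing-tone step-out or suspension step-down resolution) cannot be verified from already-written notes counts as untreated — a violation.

F3: violates R7
G3: violates R4
A3: legal
B3: legal
C4: legal
D4: legal
E4: violates R4
F4: violates R7

{A3, B3, C4, D4}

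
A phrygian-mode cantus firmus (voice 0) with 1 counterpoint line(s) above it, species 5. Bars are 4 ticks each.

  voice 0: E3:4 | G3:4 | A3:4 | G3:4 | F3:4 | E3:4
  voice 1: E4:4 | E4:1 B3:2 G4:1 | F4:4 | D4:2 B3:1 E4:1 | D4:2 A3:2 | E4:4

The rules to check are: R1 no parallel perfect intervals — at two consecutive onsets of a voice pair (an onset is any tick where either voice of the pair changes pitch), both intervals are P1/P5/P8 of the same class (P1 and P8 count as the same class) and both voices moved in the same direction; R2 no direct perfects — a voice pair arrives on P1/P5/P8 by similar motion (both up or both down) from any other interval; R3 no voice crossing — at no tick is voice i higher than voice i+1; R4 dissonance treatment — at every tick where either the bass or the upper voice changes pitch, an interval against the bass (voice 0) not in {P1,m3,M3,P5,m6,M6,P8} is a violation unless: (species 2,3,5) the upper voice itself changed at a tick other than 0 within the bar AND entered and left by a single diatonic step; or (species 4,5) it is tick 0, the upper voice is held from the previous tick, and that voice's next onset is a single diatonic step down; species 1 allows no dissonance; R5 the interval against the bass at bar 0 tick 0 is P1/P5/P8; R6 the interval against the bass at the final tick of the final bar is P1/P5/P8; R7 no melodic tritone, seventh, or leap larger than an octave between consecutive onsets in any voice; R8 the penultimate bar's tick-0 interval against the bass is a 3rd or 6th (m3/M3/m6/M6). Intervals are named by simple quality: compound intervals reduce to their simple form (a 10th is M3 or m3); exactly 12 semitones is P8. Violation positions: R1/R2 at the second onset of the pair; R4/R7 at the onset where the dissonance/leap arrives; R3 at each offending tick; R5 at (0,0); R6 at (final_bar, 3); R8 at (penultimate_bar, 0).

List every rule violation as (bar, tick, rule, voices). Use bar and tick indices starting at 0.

(3, 0, R2, (0, 1))

bar 0: v0=E3 v1=E4 downbeat P8
bar 1: v0=G3 v1=E4 downbeat M6
bar 2: v0=A3 v1=F4 downbeat m6
bar 3: v0=G3 v1=D4 downbeat P5
bar 4: v0=F3 v1=D4 downbeat M6
bar 5: v0=E3 v1=E4 downbeat P8
  -> R2 @ bar 3 tick 0 v(0, 1): A3/F4 m6 -> G3/D4 P5 similar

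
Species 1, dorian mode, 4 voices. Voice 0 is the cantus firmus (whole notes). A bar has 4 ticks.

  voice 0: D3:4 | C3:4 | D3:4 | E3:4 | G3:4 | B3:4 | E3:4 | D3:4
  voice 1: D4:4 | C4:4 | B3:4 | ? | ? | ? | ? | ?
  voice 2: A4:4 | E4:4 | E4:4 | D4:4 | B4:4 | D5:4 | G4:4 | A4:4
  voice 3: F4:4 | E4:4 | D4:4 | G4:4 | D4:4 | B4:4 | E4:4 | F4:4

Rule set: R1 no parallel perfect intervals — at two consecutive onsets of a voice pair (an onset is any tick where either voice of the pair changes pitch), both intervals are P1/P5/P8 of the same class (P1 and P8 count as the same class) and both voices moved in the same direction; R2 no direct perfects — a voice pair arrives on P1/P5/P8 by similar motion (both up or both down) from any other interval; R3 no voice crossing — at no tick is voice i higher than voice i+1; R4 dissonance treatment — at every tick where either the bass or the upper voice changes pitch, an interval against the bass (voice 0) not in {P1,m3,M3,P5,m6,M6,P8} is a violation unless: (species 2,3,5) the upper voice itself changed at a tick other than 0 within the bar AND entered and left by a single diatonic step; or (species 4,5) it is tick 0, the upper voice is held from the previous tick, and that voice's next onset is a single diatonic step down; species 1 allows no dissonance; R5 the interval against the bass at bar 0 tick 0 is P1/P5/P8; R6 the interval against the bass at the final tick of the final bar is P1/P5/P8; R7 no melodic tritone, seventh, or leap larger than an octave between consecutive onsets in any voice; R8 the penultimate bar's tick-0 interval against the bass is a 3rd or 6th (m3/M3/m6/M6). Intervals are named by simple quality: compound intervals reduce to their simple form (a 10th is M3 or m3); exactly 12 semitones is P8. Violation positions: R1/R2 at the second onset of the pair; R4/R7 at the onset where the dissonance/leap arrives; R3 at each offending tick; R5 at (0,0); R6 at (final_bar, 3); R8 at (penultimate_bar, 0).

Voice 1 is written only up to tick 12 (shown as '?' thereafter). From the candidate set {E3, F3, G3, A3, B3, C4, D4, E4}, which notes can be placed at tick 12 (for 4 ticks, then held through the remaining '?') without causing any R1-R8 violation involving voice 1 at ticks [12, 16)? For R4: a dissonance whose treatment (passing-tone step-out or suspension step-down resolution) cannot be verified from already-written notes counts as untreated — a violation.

{B3, E3}

E3: legal
F3: violates R4,R7
G3: violates R2
A3: violates R4
B3: legal
C4: violates R2
D4: violates R4
E4: violates R2,R3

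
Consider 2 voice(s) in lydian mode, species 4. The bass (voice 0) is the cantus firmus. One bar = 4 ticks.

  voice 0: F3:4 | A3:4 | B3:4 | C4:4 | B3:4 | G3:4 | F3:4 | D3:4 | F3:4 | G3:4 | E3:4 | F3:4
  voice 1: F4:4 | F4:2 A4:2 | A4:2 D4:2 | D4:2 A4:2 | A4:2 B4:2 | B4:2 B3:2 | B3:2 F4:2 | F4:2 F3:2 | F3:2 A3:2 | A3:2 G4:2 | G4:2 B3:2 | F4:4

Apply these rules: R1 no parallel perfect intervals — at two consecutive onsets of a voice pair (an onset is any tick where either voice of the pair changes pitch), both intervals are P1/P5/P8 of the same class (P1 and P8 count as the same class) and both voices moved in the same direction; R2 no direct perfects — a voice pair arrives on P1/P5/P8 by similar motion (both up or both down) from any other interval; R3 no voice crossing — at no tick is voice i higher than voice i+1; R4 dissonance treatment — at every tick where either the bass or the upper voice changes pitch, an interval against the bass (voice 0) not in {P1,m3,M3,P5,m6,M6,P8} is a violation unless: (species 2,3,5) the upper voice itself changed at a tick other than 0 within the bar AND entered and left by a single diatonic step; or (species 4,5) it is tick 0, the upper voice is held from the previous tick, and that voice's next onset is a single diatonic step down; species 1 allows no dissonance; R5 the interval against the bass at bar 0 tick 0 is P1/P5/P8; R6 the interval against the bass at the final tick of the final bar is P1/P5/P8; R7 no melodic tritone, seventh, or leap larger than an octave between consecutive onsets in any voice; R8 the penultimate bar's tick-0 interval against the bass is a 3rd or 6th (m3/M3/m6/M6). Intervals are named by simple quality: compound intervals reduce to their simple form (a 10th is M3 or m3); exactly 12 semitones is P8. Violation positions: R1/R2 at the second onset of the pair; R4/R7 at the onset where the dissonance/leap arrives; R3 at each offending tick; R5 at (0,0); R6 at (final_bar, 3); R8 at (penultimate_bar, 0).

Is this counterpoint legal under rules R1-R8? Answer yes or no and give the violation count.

No (9 violations)

bar 0: v0=F3 v1=F4 (P8)
bar 1: v0=A3 v1=F4 (m6)
bar 2: v0=B3 v1=A4 (m7)
bar 3: v0=C4 v1=D4 (M2)
bar 4: v0=B3 v1=A4 (m7)
bar 5: v0=G3 v1=B4 (M3)
bar 6: v0=F3 v1=B3 (TT)
bar 7: v0=D3 v1=F4 (m3)
bar 8: v0=F3 v1=F3 (P1)
bar 9: v0=G3 v1=A3 (M2)
bar 10: v0=E3 v1=G4 (m3)
bar 11: v0=F3 v1=F4 (P8)
  R4 @ bar2.0: B3/A4 m7 untreated
  R4 @ bar3.0: C4/D4 M2 untreated
  R4 @ bar4.0: B3/A4 m7 untreated
  R4 @ bar6.0: F3/B3 TT untreated
  R7 @ bar6.2: B3->F4 leap 6st
  R4 @ bar9.0: G3/A3 M2 untreated
  R7 @ bar9.2: A3->G4 leap 10st
  R2 @ bar11.0: E3/B3 P5 -> F3/F4 P8 similar
  R7 @ bar11.0: B3->F4 leap 6st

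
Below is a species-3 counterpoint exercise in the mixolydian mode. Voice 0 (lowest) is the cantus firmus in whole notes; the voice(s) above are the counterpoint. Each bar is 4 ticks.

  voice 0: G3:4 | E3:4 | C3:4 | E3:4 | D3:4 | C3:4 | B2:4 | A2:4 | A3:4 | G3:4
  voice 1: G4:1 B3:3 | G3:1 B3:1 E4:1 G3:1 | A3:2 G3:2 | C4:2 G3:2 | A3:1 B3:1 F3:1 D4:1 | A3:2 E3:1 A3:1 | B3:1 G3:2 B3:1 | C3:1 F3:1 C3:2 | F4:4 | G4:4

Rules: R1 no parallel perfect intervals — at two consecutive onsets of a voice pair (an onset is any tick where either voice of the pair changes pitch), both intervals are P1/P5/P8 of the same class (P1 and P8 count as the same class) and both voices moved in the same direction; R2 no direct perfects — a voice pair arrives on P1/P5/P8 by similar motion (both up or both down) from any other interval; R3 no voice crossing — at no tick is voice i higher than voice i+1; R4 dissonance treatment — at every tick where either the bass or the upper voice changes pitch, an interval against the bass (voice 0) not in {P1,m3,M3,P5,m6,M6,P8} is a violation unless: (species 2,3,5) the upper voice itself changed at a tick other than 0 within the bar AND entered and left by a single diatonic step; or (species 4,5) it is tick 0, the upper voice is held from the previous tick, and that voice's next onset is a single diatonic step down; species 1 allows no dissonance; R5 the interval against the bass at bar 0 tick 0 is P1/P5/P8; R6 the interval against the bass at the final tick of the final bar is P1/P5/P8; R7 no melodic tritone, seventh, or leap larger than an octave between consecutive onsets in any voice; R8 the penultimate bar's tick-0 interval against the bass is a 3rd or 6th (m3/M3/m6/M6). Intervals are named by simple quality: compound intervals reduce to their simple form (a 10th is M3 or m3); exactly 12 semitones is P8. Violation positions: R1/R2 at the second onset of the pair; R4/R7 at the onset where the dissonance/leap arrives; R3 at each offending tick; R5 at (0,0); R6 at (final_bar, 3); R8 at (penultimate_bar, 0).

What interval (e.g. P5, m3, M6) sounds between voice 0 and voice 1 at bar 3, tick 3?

voice 0=E3 voice 1=G3 -> m3

m3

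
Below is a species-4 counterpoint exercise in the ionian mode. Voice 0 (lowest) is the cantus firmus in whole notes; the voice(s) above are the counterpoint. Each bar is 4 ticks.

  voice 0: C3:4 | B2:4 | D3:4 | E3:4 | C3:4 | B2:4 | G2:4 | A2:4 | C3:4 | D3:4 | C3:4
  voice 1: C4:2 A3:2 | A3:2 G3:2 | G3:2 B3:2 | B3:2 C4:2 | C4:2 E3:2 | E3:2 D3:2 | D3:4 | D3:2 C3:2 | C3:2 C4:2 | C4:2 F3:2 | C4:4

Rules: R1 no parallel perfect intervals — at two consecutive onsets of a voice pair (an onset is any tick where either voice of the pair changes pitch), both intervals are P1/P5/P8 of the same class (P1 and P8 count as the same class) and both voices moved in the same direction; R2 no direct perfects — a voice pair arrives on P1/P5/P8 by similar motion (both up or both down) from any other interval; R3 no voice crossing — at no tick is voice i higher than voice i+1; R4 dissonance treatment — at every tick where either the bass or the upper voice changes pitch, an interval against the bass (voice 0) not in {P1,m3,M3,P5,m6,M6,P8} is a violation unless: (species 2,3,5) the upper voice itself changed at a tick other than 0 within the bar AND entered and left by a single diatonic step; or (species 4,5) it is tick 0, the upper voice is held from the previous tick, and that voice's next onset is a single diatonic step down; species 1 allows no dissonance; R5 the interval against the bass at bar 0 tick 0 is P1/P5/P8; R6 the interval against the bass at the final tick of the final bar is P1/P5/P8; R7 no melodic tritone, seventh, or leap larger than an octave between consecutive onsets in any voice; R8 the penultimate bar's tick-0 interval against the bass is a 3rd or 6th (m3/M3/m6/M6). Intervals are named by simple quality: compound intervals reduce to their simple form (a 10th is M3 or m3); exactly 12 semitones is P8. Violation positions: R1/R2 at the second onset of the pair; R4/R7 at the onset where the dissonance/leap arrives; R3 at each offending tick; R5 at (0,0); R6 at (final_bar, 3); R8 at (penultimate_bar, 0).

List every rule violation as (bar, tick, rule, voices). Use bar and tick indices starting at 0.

(2, 0, R4, (0, 1))
(9, 0, R4, (0, 1))
(9, 0, R8, (0, 1))

bar 0: v0=C3 v1=C4 downbeat P8
bar 1: v0=B2 v1=A3 downbeat m7
bar 2: v0=D3 v1=G3 downbeat P4
bar 3: v0=E3 v1=B3 downbeat P5
bar 4: v0=C3 v1=C4 downbeat P8
bar 5: v0=B2 v1=E3 downbeat P4
bar 6: v0=G2 v1=D3 downbeat P5
bar 7: v0=A2 v1=D3 downbeat P4
bar 8: v0=C3 v1=C3 downbeat P1
bar 9: v0=D3 v1=C4 downbeat m7
bar 10: v0=C3 v1=C4 downbeat P8
  -> R4 @ bar 2 tick 0 v(0, 1): D3/G3 P4 untreated
  -> R4 @ bar 9 tick 0 v(0, 1): D3/C4 m7 untreated
  -> R8 @ bar 9 tick 0 v(0, 1): penult m7 not 3rd/6th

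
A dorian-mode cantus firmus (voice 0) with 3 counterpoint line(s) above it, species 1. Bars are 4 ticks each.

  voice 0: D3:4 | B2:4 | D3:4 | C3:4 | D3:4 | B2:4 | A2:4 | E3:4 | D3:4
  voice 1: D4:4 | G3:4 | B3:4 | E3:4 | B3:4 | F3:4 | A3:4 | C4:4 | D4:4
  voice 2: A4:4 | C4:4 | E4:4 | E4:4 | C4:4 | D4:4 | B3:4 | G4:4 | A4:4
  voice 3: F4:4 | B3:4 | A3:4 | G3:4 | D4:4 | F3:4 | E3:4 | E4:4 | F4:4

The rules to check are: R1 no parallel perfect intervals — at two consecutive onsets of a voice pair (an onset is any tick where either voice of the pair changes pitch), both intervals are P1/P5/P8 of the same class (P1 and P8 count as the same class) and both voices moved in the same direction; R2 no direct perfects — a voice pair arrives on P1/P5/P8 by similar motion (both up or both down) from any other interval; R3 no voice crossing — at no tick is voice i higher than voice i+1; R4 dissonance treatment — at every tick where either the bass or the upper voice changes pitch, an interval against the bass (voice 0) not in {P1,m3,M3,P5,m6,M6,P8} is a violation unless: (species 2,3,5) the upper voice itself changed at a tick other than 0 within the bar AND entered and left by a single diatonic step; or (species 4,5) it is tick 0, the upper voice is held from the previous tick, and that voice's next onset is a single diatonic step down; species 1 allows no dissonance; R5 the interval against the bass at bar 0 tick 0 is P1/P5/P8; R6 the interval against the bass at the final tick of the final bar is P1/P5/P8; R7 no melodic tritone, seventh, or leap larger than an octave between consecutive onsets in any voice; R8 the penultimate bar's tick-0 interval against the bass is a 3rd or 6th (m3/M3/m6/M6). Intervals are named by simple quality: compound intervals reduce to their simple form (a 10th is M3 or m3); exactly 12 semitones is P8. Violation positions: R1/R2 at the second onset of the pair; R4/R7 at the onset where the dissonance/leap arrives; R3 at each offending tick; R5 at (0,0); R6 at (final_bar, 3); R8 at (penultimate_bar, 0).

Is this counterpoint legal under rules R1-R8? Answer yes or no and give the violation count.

No (52 violations)

bar 0: v0=D3 v1=D4 v2=A4 v3=F4 (m3)
bar 1: v0=B2 v1=G3 v2=C4 v3=B3 (P8)
bar 2: v0=D3 v1=B3 v2=E4 v3=A3 (P5)
bar 3: v0=C3 v1=E3 v2=E4 v3=G3 (P5)
bar 4: v0=D3 v1=B3 v2=C4 v3=D4 (P8)
bar 5: v0=B2 v1=F3 v2=D4 v3=F3 (TT)
bar 6: v0=A2 v1=A3 v2=B3 v3=E3 (P5)
bar 7: v0=E3 v1=C4 v2=G4 v3=E4 (P8)
bar 8: v0=D3 v1=D4 v2=A4 v3=F4 (m3)
  R3 @ bar0.0: A4 above F4
  R5 @ bar0.0: opens on m3
  R3 @ bar0.1: A4 above F4
  R3 @ bar0.2: A4 above F4
  R3 @ bar0.3: A4 above F4
  R2 @ bar1.0: D3/F4 m3 -> B2/B3 P8 similar
  R3 @ bar1.0: C4 above B3
  R4 @ bar1.0: B2/C4 m2 untreated
  R7 @ bar1.0: F4->B3 leap 6st
  R3 @ bar1.1: C4 above B3
  R3 @ bar1.2: C4 above B3
  R3 @ bar1.3: C4 above B3
  R3 @ bar2.0: E4 above A3
  R4 @ bar2.0: D3/E4 M2 untreated
  R3 @ bar2.1: E4 above A3
  R3 @ bar2.2: E4 above A3
  R3 @ bar2.3: E4 above A3
  R1 @ bar3.0: D3/A3 P5 -> C3/G3 P5 similar
  R3 @ bar3.0: E4 above G3
  R3 @ bar3.1: E4 above G3
  R3 @ bar3.2: E4 above G3
  R3 @ bar3.3: E4 above G3
  R2 @ bar4.0: C3/G3 P5 -> D3/D4 P8 similar
  R4 @ bar4.0: D3/C4 m7 untreated
  R2 @ bar5.0: B3/D4 m3 -> F3/F3 P1 similar
  R3 @ bar5.0: D4 above F3
  R4 @ bar5.0: B2/F3 TT untreated
  R4 @ bar5.0: B2/F3 TT untreated
  R7 @ bar5.0: B3->F3 leap 6st
  R3 @ bar5.1: D4 above F3
  R3 @ bar5.2: D4 above F3
  R3 @ bar5.3: D4 above F3
  R2 @ bar6.0: B2/F3 TT -> A2/E3 P5 similar
  R2 @ bar6.0: D4/F3 M6 -> B3/E3 P5 similar
  R3 @ bar6.0: B3 above E3
  R4 @ bar6.0: A2/B3 M2 untreated
  R3 @ bar6.1: B3 above E3
  R3 @ bar6.2: B3 above E3
  R3 @ bar6.3: B3 above E3
  R2 @ bar7.0: A2/E3 P5 -> E3/E4 P8 similar
  R2 @ bar7.0: A3/B3 M2 -> C4/G4 P5 similar
  R3 @ bar7.0: G4 above E4
  R8 @ bar7.0: penult P8 not 3rd/6th
  R3 @ bar7.1: G4 above E4
  R3 @ bar7.2: G4 above E4
  R3 @ bar7.3: G4 above E4
  R1 @ bar8.0: C4/G4 P5 -> D4/A4 P5 similar
  R3 @ bar8.0: A4 above F4
  R3 @ bar8.1: A4 above F4
  R3 @ bar8.2: A4 above F4
  R3 @ bar8.3: A4 above F4
  R6 @ bar8.3: closes on m3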